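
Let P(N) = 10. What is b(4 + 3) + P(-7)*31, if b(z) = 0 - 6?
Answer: 304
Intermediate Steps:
b(z) = -6
b(4 + 3) + P(-7)*31 = -6 + 10*31 = -6 + 310 = 304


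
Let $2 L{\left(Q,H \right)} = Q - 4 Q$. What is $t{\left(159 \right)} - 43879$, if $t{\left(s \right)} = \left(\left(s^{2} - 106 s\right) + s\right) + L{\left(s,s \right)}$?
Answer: $- \frac{71063}{2} \approx -35532.0$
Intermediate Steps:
$L{\left(Q,H \right)} = - \frac{3 Q}{2}$ ($L{\left(Q,H \right)} = \frac{Q - 4 Q}{2} = \frac{\left(-3\right) Q}{2} = - \frac{3 Q}{2}$)
$t{\left(s \right)} = s^{2} - \frac{213 s}{2}$ ($t{\left(s \right)} = \left(\left(s^{2} - 106 s\right) + s\right) - \frac{3 s}{2} = \left(s^{2} - 105 s\right) - \frac{3 s}{2} = s^{2} - \frac{213 s}{2}$)
$t{\left(159 \right)} - 43879 = \frac{1}{2} \cdot 159 \left(-213 + 2 \cdot 159\right) - 43879 = \frac{1}{2} \cdot 159 \left(-213 + 318\right) - 43879 = \frac{1}{2} \cdot 159 \cdot 105 - 43879 = \frac{16695}{2} - 43879 = - \frac{71063}{2}$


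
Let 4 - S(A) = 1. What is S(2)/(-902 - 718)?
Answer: -1/540 ≈ -0.0018519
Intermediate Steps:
S(A) = 3 (S(A) = 4 - 1*1 = 4 - 1 = 3)
S(2)/(-902 - 718) = 3/(-902 - 718) = 3/(-1620) = -1/1620*3 = -1/540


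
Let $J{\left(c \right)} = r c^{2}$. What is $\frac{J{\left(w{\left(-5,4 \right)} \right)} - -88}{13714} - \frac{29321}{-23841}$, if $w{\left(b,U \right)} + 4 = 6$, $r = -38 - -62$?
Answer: $\frac{203247469}{163477737} \approx 1.2433$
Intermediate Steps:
$r = 24$ ($r = -38 + 62 = 24$)
$w{\left(b,U \right)} = 2$ ($w{\left(b,U \right)} = -4 + 6 = 2$)
$J{\left(c \right)} = 24 c^{2}$
$\frac{J{\left(w{\left(-5,4 \right)} \right)} - -88}{13714} - \frac{29321}{-23841} = \frac{24 \cdot 2^{2} - -88}{13714} - \frac{29321}{-23841} = \left(24 \cdot 4 + 88\right) \frac{1}{13714} - - \frac{29321}{23841} = \left(96 + 88\right) \frac{1}{13714} + \frac{29321}{23841} = 184 \cdot \frac{1}{13714} + \frac{29321}{23841} = \frac{92}{6857} + \frac{29321}{23841} = \frac{203247469}{163477737}$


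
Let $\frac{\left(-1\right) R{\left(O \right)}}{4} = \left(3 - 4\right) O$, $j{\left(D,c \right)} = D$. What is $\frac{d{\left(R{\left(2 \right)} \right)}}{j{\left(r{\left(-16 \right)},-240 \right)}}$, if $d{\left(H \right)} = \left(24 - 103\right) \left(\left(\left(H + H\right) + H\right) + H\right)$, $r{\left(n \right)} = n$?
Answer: $158$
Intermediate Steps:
$R{\left(O \right)} = 4 O$ ($R{\left(O \right)} = - 4 \left(3 - 4\right) O = - 4 \left(- O\right) = 4 O$)
$d{\left(H \right)} = - 316 H$ ($d{\left(H \right)} = - 79 \left(\left(2 H + H\right) + H\right) = - 79 \left(3 H + H\right) = - 79 \cdot 4 H = - 316 H$)
$\frac{d{\left(R{\left(2 \right)} \right)}}{j{\left(r{\left(-16 \right)},-240 \right)}} = \frac{\left(-316\right) 4 \cdot 2}{-16} = \left(-316\right) 8 \left(- \frac{1}{16}\right) = \left(-2528\right) \left(- \frac{1}{16}\right) = 158$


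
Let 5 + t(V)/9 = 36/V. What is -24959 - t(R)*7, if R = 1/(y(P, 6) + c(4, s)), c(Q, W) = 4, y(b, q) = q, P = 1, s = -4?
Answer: -47324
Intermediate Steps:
R = ⅒ (R = 1/(6 + 4) = 1/10 = ⅒ ≈ 0.10000)
t(V) = -45 + 324/V (t(V) = -45 + 9*(36/V) = -45 + 324/V)
-24959 - t(R)*7 = -24959 - (-45 + 324/(⅒))*7 = -24959 - (-45 + 324*10)*7 = -24959 - (-45 + 3240)*7 = -24959 - 3195*7 = -24959 - 1*22365 = -24959 - 22365 = -47324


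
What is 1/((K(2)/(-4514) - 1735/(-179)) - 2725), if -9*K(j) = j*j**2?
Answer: -3636027/9872929804 ≈ -0.00036828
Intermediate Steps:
K(j) = -j**3/9 (K(j) = -j*j**2/9 = -j**3/9)
1/((K(2)/(-4514) - 1735/(-179)) - 2725) = 1/((-1/9*2**3/(-4514) - 1735/(-179)) - 2725) = 1/((-1/9*8*(-1/4514) - 1735*(-1/179)) - 2725) = 1/((-8/9*(-1/4514) + 1735/179) - 2725) = 1/((4/20313 + 1735/179) - 2725) = 1/(35243771/3636027 - 2725) = 1/(-9872929804/3636027) = -3636027/9872929804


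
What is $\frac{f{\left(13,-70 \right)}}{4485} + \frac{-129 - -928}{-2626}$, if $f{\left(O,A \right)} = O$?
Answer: $- \frac{273029}{905970} \approx -0.30137$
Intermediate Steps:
$\frac{f{\left(13,-70 \right)}}{4485} + \frac{-129 - -928}{-2626} = \frac{13}{4485} + \frac{-129 - -928}{-2626} = 13 \cdot \frac{1}{4485} + \left(-129 + 928\right) \left(- \frac{1}{2626}\right) = \frac{1}{345} + 799 \left(- \frac{1}{2626}\right) = \frac{1}{345} - \frac{799}{2626} = - \frac{273029}{905970}$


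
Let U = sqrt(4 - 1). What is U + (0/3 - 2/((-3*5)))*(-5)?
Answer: -2/3 + sqrt(3) ≈ 1.0654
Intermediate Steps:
U = sqrt(3) ≈ 1.7320
U + (0/3 - 2/((-3*5)))*(-5) = sqrt(3) + (0/3 - 2/((-3*5)))*(-5) = sqrt(3) + (0*(1/3) - 2/(-15))*(-5) = sqrt(3) + (0 - 2*(-1/15))*(-5) = sqrt(3) + (0 + 2/15)*(-5) = sqrt(3) + (2/15)*(-5) = sqrt(3) - 2/3 = -2/3 + sqrt(3)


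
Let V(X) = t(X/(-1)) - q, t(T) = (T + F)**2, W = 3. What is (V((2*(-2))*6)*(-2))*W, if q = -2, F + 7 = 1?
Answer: -1956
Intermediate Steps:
F = -6 (F = -7 + 1 = -6)
t(T) = (-6 + T)**2 (t(T) = (T - 6)**2 = (-6 + T)**2)
V(X) = 2 + (-6 - X)**2 (V(X) = (-6 + X/(-1))**2 - 1*(-2) = (-6 - X)**2 + 2 = 2 + (-6 - X)**2)
(V((2*(-2))*6)*(-2))*W = ((2 + (6 + (2*(-2))*6)**2)*(-2))*3 = ((2 + (6 - 4*6)**2)*(-2))*3 = ((2 + (6 - 24)**2)*(-2))*3 = ((2 + (-18)**2)*(-2))*3 = ((2 + 324)*(-2))*3 = (326*(-2))*3 = -652*3 = -1956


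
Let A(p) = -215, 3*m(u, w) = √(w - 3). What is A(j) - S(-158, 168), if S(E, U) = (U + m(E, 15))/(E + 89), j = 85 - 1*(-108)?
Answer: -4889/23 + 2*√3/207 ≈ -212.55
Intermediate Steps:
m(u, w) = √(-3 + w)/3 (m(u, w) = √(w - 3)/3 = √(-3 + w)/3)
j = 193 (j = 85 + 108 = 193)
S(E, U) = (U + 2*√3/3)/(89 + E) (S(E, U) = (U + √(-3 + 15)/3)/(E + 89) = (U + √12/3)/(89 + E) = (U + (2*√3)/3)/(89 + E) = (U + 2*√3/3)/(89 + E))
A(j) - S(-158, 168) = -215 - (168 + 2*√3/3)/(89 - 158) = -215 - (168 + 2*√3/3)/(-69) = -215 - (-1)*(168 + 2*√3/3)/69 = -215 - (-56/23 - 2*√3/207) = -215 + (56/23 + 2*√3/207) = -4889/23 + 2*√3/207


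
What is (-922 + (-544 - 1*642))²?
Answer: 4443664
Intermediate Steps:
(-922 + (-544 - 1*642))² = (-922 + (-544 - 642))² = (-922 - 1186)² = (-2108)² = 4443664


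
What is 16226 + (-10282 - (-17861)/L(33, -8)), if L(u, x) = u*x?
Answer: 1551355/264 ≈ 5876.3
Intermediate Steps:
16226 + (-10282 - (-17861)/L(33, -8)) = 16226 + (-10282 - (-17861)/(33*(-8))) = 16226 + (-10282 - (-17861)/(-264)) = 16226 + (-10282 - (-17861)*(-1)/264) = 16226 + (-10282 - 1*17861/264) = 16226 + (-10282 - 17861/264) = 16226 - 2732309/264 = 1551355/264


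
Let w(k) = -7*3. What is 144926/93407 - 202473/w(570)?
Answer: 6305146319/653849 ≈ 9643.1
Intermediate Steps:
w(k) = -21
144926/93407 - 202473/w(570) = 144926/93407 - 202473/(-21) = 144926*(1/93407) - 202473*(-1/21) = 144926/93407 + 67491/7 = 6305146319/653849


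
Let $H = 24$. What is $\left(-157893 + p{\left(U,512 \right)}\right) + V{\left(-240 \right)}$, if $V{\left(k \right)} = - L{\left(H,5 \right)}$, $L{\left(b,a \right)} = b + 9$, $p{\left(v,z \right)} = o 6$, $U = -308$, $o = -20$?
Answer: $-158046$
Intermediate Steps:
$p{\left(v,z \right)} = -120$ ($p{\left(v,z \right)} = \left(-20\right) 6 = -120$)
$L{\left(b,a \right)} = 9 + b$
$V{\left(k \right)} = -33$ ($V{\left(k \right)} = - (9 + 24) = \left(-1\right) 33 = -33$)
$\left(-157893 + p{\left(U,512 \right)}\right) + V{\left(-240 \right)} = \left(-157893 - 120\right) - 33 = -158013 - 33 = -158046$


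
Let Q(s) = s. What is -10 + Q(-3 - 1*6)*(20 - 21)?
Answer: -1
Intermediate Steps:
-10 + Q(-3 - 1*6)*(20 - 21) = -10 + (-3 - 1*6)*(20 - 21) = -10 + (-3 - 6)*(-1) = -10 - 9*(-1) = -10 + 9 = -1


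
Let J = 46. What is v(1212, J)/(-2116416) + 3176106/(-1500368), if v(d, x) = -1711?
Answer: -419962151653/198462677568 ≈ -2.1161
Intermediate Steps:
v(1212, J)/(-2116416) + 3176106/(-1500368) = -1711/(-2116416) + 3176106/(-1500368) = -1711*(-1/2116416) + 3176106*(-1/1500368) = 1711/2116416 - 1588053/750184 = -419962151653/198462677568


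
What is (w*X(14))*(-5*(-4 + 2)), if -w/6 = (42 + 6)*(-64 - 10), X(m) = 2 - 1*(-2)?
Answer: 852480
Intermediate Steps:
X(m) = 4 (X(m) = 2 + 2 = 4)
w = 21312 (w = -6*(42 + 6)*(-64 - 10) = -288*(-74) = -6*(-3552) = 21312)
(w*X(14))*(-5*(-4 + 2)) = (21312*4)*(-5*(-4 + 2)) = 85248*(-5*(-2)) = 85248*10 = 852480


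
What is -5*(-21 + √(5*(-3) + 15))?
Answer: 105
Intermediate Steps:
-5*(-21 + √(5*(-3) + 15)) = -5*(-21 + √(-15 + 15)) = -5*(-21 + √0) = -5*(-21 + 0) = -5*(-21) = 105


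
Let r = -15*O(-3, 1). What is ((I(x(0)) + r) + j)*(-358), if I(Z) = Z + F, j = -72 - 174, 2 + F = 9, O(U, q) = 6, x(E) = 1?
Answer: 117424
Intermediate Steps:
F = 7 (F = -2 + 9 = 7)
r = -90 (r = -15*6 = -90)
j = -246
I(Z) = 7 + Z (I(Z) = Z + 7 = 7 + Z)
((I(x(0)) + r) + j)*(-358) = (((7 + 1) - 90) - 246)*(-358) = ((8 - 90) - 246)*(-358) = (-82 - 246)*(-358) = -328*(-358) = 117424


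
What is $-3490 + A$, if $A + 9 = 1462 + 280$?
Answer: $-1757$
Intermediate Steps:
$A = 1733$ ($A = -9 + \left(1462 + 280\right) = -9 + 1742 = 1733$)
$-3490 + A = -3490 + 1733 = -1757$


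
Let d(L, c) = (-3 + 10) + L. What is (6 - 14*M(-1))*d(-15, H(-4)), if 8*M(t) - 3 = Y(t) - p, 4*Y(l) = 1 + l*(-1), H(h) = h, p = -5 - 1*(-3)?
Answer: 29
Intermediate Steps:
p = -2 (p = -5 + 3 = -2)
d(L, c) = 7 + L
Y(l) = ¼ - l/4 (Y(l) = (1 + l*(-1))/4 = (1 - l)/4 = ¼ - l/4)
M(t) = 21/32 - t/32 (M(t) = 3/8 + ((¼ - t/4) - 1*(-2))/8 = 3/8 + ((¼ - t/4) + 2)/8 = 3/8 + (9/4 - t/4)/8 = 3/8 + (9/32 - t/32) = 21/32 - t/32)
(6 - 14*M(-1))*d(-15, H(-4)) = (6 - 14*(21/32 - 1/32*(-1)))*(7 - 15) = (6 - 14*(21/32 + 1/32))*(-8) = (6 - 14*11/16)*(-8) = (6 - 77/8)*(-8) = -29/8*(-8) = 29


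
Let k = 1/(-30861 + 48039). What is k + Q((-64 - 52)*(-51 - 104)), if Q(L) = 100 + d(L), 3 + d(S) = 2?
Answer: 1700623/17178 ≈ 99.000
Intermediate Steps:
d(S) = -1 (d(S) = -3 + 2 = -1)
k = 1/17178 ≈ 5.8214e-5
Q(L) = 99 (Q(L) = 100 - 1 = 99)
k + Q((-64 - 52)*(-51 - 104)) = 1/17178 + 99 = 1700623/17178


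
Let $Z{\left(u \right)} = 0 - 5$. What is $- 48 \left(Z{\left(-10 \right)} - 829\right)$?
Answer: $40032$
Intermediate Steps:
$Z{\left(u \right)} = -5$ ($Z{\left(u \right)} = 0 - 5 = -5$)
$- 48 \left(Z{\left(-10 \right)} - 829\right) = - 48 \left(-5 - 829\right) = \left(-48\right) \left(-834\right) = 40032$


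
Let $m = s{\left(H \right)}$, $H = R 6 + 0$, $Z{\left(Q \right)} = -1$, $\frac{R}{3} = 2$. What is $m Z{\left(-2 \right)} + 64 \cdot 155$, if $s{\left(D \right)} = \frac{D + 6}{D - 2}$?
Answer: $\frac{168619}{17} \approx 9918.8$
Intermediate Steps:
$R = 6$ ($R = 3 \cdot 2 = 6$)
$H = 36$ ($H = 6 \cdot 6 + 0 = 36 + 0 = 36$)
$s{\left(D \right)} = \frac{6 + D}{-2 + D}$
$m = \frac{21}{17}$ ($m = \frac{6 + 36}{-2 + 36} = \frac{1}{34} \cdot 42 = \frac{21}{17} \approx 1.2353$)
$m Z{\left(-2 \right)} + 64 \cdot 155 = \frac{21}{17} \left(-1\right) + 64 \cdot 155 = - \frac{21}{17} + 9920 = \frac{168619}{17}$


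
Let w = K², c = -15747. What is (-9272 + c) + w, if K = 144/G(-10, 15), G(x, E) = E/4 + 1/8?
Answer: -22716155/961 ≈ -23638.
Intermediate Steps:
G(x, E) = ⅛ + E/4 (G(x, E) = E*(¼) + 1*(⅛) = E/4 + ⅛ = ⅛ + E/4)
K = 1152/31 (K = 144/(⅛ + (¼)*15) = 144/(⅛ + 15/4) = 144/(31/8) = 144*(8/31) = 1152/31 ≈ 37.161)
w = 1327104/961 (w = (1152/31)² = 1327104/961 ≈ 1381.0)
(-9272 + c) + w = (-9272 - 15747) + 1327104/961 = -25019 + 1327104/961 = -22716155/961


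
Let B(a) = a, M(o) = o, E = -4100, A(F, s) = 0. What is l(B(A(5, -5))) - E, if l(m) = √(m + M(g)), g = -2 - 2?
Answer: 4100 + 2*I ≈ 4100.0 + 2.0*I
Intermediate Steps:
g = -4
l(m) = √(-4 + m) (l(m) = √(m - 4) = √(-4 + m))
l(B(A(5, -5))) - E = √(-4 + 0) - 1*(-4100) = √(-4) + 4100 = 2*I + 4100 = 4100 + 2*I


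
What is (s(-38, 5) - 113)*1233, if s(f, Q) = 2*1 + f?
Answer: -183717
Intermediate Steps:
s(f, Q) = 2 + f
(s(-38, 5) - 113)*1233 = ((2 - 38) - 113)*1233 = (-36 - 113)*1233 = -149*1233 = -183717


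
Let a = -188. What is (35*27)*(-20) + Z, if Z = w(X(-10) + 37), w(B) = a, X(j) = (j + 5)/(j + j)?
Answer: -19088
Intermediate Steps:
X(j) = (5 + j)/(2*j) (X(j) = (5 + j)/((2*j)) = (5 + j)*(1/(2*j)) = (5 + j)/(2*j))
w(B) = -188
Z = -188
(35*27)*(-20) + Z = (35*27)*(-20) - 188 = 945*(-20) - 188 = -18900 - 188 = -19088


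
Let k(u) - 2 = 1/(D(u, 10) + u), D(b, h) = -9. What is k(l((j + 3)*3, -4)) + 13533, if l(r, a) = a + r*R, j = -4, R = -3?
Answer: 54139/4 ≈ 13535.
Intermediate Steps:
l(r, a) = a - 3*r (l(r, a) = a + r*(-3) = a - 3*r)
k(u) = 2 + 1/(-9 + u)
k(l((j + 3)*3, -4)) + 13533 = (-17 + 2*(-4 - 3*(-4 + 3)*3))/(-9 + (-4 - 3*(-4 + 3)*3)) + 13533 = (-17 + 2*(-4 - (-3)*3))/(-9 + (-4 - (-3)*3)) + 13533 = (-17 + 2*(-4 - 3*(-3)))/(-9 + (-4 - 3*(-3))) + 13533 = (-17 + 2*(-4 + 9))/(-9 + (-4 + 9)) + 13533 = (-17 + 2*5)/(-9 + 5) + 13533 = (-17 + 10)/(-4) + 13533 = -¼*(-7) + 13533 = 7/4 + 13533 = 54139/4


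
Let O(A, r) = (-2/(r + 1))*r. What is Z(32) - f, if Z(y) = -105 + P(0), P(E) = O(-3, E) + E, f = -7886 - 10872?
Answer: 18653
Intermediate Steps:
f = -18758
O(A, r) = -2*r/(1 + r) (O(A, r) = (-2/(1 + r))*r = -2*r/(1 + r))
P(E) = E - 2*E/(1 + E) (P(E) = -2*E/(1 + E) + E = E - 2*E/(1 + E))
Z(y) = -105 (Z(y) = -105 + 0*(-1 + 0)/(1 + 0) = -105 + 0*(-1)/1 = -105 + 0*1*(-1) = -105 + 0 = -105)
Z(32) - f = -105 - 1*(-18758) = -105 + 18758 = 18653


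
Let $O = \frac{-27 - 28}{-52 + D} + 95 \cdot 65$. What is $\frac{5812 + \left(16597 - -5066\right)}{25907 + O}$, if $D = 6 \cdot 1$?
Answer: $\frac{1263850}{1475827} \approx 0.85637$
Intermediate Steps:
$D = 6$
$O = \frac{284105}{46}$ ($O = \frac{-27 - 28}{-52 + 6} + 95 \cdot 65 = - \frac{55}{-46} + 6175 = \left(-55\right) \left(- \frac{1}{46}\right) + 6175 = \frac{55}{46} + 6175 = \frac{284105}{46} \approx 6176.2$)
$\frac{5812 + \left(16597 - -5066\right)}{25907 + O} = \frac{5812 + \left(16597 - -5066\right)}{25907 + \frac{284105}{46}} = \frac{5812 + \left(16597 + 5066\right)}{\frac{1475827}{46}} = \left(5812 + 21663\right) \frac{46}{1475827} = 27475 \cdot \frac{46}{1475827} = \frac{1263850}{1475827}$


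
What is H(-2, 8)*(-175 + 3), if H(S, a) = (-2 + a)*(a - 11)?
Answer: 3096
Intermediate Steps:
H(S, a) = (-11 + a)*(-2 + a) (H(S, a) = (-2 + a)*(-11 + a) = (-11 + a)*(-2 + a))
H(-2, 8)*(-175 + 3) = (22 + 8² - 13*8)*(-175 + 3) = (22 + 64 - 104)*(-172) = -18*(-172) = 3096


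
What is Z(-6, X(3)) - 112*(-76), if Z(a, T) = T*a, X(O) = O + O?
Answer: 8476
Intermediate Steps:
X(O) = 2*O
Z(-6, X(3)) - 112*(-76) = (2*3)*(-6) - 112*(-76) = 6*(-6) + 8512 = -36 + 8512 = 8476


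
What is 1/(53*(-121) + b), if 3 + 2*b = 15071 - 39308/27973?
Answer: 27973/31338079 ≈ 0.00089262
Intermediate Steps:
b = 210728928/27973 (b = -3/2 + (15071 - 39308/27973)/2 = -3/2 + (½)*(421541775/27973) = -3/2 + 421541775/55946 = 210728928/27973 ≈ 7533.3)
1/(53*(-121) + b) = 1/(53*(-121) + 210728928/27973) = 1/(-6413 + 210728928/27973) = 1/(31338079/27973) = 27973/31338079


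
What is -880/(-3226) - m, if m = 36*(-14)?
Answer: 813392/1613 ≈ 504.27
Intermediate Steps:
m = -504
-880/(-3226) - m = -880/(-3226) - 1*(-504) = -880*(-1/3226) + 504 = 440/1613 + 504 = 813392/1613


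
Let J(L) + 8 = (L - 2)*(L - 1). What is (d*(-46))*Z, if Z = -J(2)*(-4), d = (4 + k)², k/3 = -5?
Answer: 178112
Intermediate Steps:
k = -15 (k = 3*(-5) = -15)
J(L) = -8 + (-1 + L)*(-2 + L) (J(L) = -8 + (L - 2)*(L - 1) = -8 + (-2 + L)*(-1 + L) = -8 + (-1 + L)*(-2 + L))
d = 121 (d = (4 - 15)² = (-11)² = 121)
Z = -32 (Z = -(-6 + 2² - 3*2)*(-4) = -(-6 + 4 - 6)*(-4) = -1*(-8)*(-4) = 8*(-4) = -32)
(d*(-46))*Z = (121*(-46))*(-32) = -5566*(-32) = 178112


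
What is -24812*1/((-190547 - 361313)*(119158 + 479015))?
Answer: 6203/82526937945 ≈ 7.5163e-8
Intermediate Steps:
-24812*1/((-190547 - 361313)*(119158 + 479015)) = -24812/((-551860*598173)) = -24812/(-330107751780) = -24812*(-1/330107751780) = 6203/82526937945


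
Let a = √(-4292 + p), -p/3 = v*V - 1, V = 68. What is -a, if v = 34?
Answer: -5*I*√449 ≈ -105.95*I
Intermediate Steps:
p = -6933 (p = -3*(34*68 - 1) = -3*(2312 - 1) = -3*2311 = -6933)
a = 5*I*√449 (a = √(-4292 - 6933) = √(-11225) = 5*I*√449 ≈ 105.95*I)
-a = -5*I*√449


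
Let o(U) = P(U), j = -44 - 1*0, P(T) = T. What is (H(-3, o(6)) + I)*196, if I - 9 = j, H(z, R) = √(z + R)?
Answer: -6860 + 196*√3 ≈ -6520.5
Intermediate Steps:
j = -44 (j = -44 + 0 = -44)
o(U) = U
H(z, R) = √(R + z)
I = -35 (I = 9 - 44 = -35)
(H(-3, o(6)) + I)*196 = (√(6 - 3) - 35)*196 = (√3 - 35)*196 = (-35 + √3)*196 = -6860 + 196*√3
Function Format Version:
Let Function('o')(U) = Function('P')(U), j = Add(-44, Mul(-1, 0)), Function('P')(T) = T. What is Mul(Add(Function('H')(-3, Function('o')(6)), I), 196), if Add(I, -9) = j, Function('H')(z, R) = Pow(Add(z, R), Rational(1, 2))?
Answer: Add(-6860, Mul(196, Pow(3, Rational(1, 2)))) ≈ -6520.5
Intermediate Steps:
j = -44 (j = Add(-44, 0) = -44)
Function('o')(U) = U
Function('H')(z, R) = Pow(Add(R, z), Rational(1, 2))
I = -35 (I = Add(9, -44) = -35)
Mul(Add(Function('H')(-3, Function('o')(6)), I), 196) = Mul(Add(Pow(Add(6, -3), Rational(1, 2)), -35), 196) = Mul(Add(Pow(3, Rational(1, 2)), -35), 196) = Mul(Add(-35, Pow(3, Rational(1, 2))), 196) = Add(-6860, Mul(196, Pow(3, Rational(1, 2))))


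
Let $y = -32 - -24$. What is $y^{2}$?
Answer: $64$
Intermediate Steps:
$y = -8$ ($y = -32 + 24 = -8$)
$y^{2} = \left(-8\right)^{2} = 64$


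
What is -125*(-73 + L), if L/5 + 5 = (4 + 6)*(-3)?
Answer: 31000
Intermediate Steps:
L = -175 (L = -25 + 5*((4 + 6)*(-3)) = -25 + 5*(10*(-3)) = -25 + 5*(-30) = -25 - 150 = -175)
-125*(-73 + L) = -125*(-73 - 175) = -125*(-248) = 31000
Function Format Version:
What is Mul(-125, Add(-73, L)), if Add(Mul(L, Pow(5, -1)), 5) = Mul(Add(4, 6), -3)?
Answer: 31000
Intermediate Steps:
L = -175 (L = Add(-25, Mul(5, Mul(Add(4, 6), -3))) = Add(-25, Mul(5, Mul(10, -3))) = Add(-25, Mul(5, -30)) = Add(-25, -150) = -175)
Mul(-125, Add(-73, L)) = Mul(-125, Add(-73, -175)) = Mul(-125, -248) = 31000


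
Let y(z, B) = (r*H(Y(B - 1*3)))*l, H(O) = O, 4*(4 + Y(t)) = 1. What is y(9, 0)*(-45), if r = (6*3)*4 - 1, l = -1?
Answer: -47925/4 ≈ -11981.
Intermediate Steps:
Y(t) = -15/4 (Y(t) = -4 + (¼)*1 = -4 + ¼ = -15/4)
r = 71 (r = 18*4 - 1 = 72 - 1 = 71)
y(z, B) = 1065/4 (y(z, B) = (71*(-15/4))*(-1) = -1065/4*(-1) = 1065/4)
y(9, 0)*(-45) = (1065/4)*(-45) = -47925/4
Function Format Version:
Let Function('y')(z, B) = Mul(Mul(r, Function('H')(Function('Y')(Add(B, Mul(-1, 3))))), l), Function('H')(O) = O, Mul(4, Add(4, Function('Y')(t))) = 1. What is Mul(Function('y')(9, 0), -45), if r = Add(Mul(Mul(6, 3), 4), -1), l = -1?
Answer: Rational(-47925, 4) ≈ -11981.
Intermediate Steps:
Function('Y')(t) = Rational(-15, 4) (Function('Y')(t) = Add(-4, Mul(Rational(1, 4), 1)) = Add(-4, Rational(1, 4)) = Rational(-15, 4))
r = 71 (r = Add(Mul(18, 4), -1) = Add(72, -1) = 71)
Function('y')(z, B) = Rational(1065, 4) (Function('y')(z, B) = Mul(Mul(71, Rational(-15, 4)), -1) = Mul(Rational(-1065, 4), -1) = Rational(1065, 4))
Mul(Function('y')(9, 0), -45) = Mul(Rational(1065, 4), -45) = Rational(-47925, 4)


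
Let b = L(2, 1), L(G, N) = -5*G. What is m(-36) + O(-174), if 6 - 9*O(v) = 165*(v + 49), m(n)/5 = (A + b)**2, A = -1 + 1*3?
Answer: 7837/3 ≈ 2612.3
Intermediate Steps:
b = -10 (b = -5*2 = -10)
A = 2 (A = -1 + 3 = 2)
m(n) = 320 (m(n) = 5*(2 - 10)**2 = 5*(-8)**2 = 5*64 = 320)
O(v) = -2693/3 - 55*v/3 (O(v) = 2/3 - 55*(v + 49)/3 = 2/3 - 55*(49 + v)/3 = 2/3 - (8085 + 165*v)/9 = 2/3 + (-2695/3 - 55*v/3) = -2693/3 - 55*v/3)
m(-36) + O(-174) = 320 + (-2693/3 - 55/3*(-174)) = 320 + (-2693/3 + 3190) = 320 + 6877/3 = 7837/3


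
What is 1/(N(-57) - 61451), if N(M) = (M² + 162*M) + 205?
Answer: -1/67231 ≈ -1.4874e-5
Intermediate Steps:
N(M) = 205 + M² + 162*M
1/(N(-57) - 61451) = 1/((205 + (-57)² + 162*(-57)) - 61451) = 1/((205 + 3249 - 9234) - 61451) = 1/(-5780 - 61451) = 1/(-67231) = -1/67231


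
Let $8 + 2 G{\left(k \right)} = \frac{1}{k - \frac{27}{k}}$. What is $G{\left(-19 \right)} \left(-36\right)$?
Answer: $\frac{24219}{167} \approx 145.02$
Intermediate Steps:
$G{\left(k \right)} = -4 + \frac{1}{2 \left(k - \frac{27}{k}\right)}$
$G{\left(-19 \right)} \left(-36\right) = \frac{216 - 19 - 8 \left(-19\right)^{2}}{2 \left(-27 + \left(-19\right)^{2}\right)} \left(-36\right) = \frac{216 - 19 - 2888}{2 \left(-27 + 361\right)} \left(-36\right) = \frac{216 - 19 - 2888}{2 \cdot 334} \left(-36\right) = \frac{1}{2} \cdot \frac{1}{334} \left(-2691\right) \left(-36\right) = \left(- \frac{2691}{668}\right) \left(-36\right) = \frac{24219}{167}$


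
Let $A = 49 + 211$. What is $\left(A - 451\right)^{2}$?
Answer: $36481$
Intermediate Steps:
$A = 260$
$\left(A - 451\right)^{2} = \left(260 - 451\right)^{2} = \left(-191\right)^{2} = 36481$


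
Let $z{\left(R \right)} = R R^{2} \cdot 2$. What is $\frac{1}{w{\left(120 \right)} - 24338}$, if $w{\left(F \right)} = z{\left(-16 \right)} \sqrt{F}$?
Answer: $\frac{12169}{3730362718} - \frac{4096 \sqrt{30}}{1865181359} \approx -8.766 \cdot 10^{-6}$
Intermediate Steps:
$z{\left(R \right)} = 2 R^{3}$ ($z{\left(R \right)} = R^{3} \cdot 2 = 2 R^{3}$)
$w{\left(F \right)} = - 8192 \sqrt{F}$ ($w{\left(F \right)} = 2 \left(-16\right)^{3} \sqrt{F} = 2 \left(-4096\right) \sqrt{F} = - 8192 \sqrt{F}$)
$\frac{1}{w{\left(120 \right)} - 24338} = \frac{1}{- 8192 \sqrt{120} - 24338} = \frac{1}{- 8192 \cdot 2 \sqrt{30} - 24338} = \frac{1}{- 16384 \sqrt{30} - 24338} = \frac{1}{-24338 - 16384 \sqrt{30}}$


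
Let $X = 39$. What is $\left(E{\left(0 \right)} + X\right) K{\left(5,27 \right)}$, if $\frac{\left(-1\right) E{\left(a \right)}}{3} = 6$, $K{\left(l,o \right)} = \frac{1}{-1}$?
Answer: $-21$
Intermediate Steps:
$K{\left(l,o \right)} = -1$
$E{\left(a \right)} = -18$ ($E{\left(a \right)} = \left(-3\right) 6 = -18$)
$\left(E{\left(0 \right)} + X\right) K{\left(5,27 \right)} = \left(-18 + 39\right) \left(-1\right) = 21 \left(-1\right) = -21$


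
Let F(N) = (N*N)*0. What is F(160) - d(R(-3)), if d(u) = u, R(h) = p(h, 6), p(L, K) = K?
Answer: -6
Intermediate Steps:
R(h) = 6
F(N) = 0 (F(N) = N²*0 = 0)
F(160) - d(R(-3)) = 0 - 1*6 = 0 - 6 = -6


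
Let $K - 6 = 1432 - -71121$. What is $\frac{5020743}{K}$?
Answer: $\frac{5020743}{72559} \approx 69.195$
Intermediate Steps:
$K = 72559$ ($K = 6 + \left(1432 - -71121\right) = 6 + \left(1432 + 71121\right) = 6 + 72553 = 72559$)
$\frac{5020743}{K} = \frac{5020743}{72559}$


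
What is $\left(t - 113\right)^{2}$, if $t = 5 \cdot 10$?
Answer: $3969$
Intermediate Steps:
$t = 50$
$\left(t - 113\right)^{2} = \left(50 - 113\right)^{2} = \left(-63\right)^{2} = 3969$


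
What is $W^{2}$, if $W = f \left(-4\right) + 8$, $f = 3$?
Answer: $16$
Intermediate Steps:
$W = -4$ ($W = 3 \left(-4\right) + 8 = -12 + 8 = -4$)
$W^{2} = \left(-4\right)^{2} = 16$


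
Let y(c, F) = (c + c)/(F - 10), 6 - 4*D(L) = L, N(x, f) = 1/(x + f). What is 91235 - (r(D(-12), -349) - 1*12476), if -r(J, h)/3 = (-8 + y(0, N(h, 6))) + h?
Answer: 102640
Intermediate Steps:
N(x, f) = 1/(f + x)
D(L) = 3/2 - L/4
y(c, F) = 2*c/(-10 + F) (y(c, F) = (2*c)/(-10 + F) = 2*c/(-10 + F))
r(J, h) = 24 - 3*h (r(J, h) = -3*((-8 + 2*0/(-10 + 1/(6 + h))) + h) = -3*((-8 + 0) + h) = -3*(-8 + h) = 24 - 3*h)
91235 - (r(D(-12), -349) - 1*12476) = 91235 - ((24 - 3*(-349)) - 1*12476) = 91235 - ((24 + 1047) - 12476) = 91235 - (1071 - 12476) = 91235 - 1*(-11405) = 91235 + 11405 = 102640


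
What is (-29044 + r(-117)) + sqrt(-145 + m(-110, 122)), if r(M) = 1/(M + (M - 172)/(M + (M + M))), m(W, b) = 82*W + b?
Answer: -1184356583/40778 + I*sqrt(9043) ≈ -29044.0 + 95.095*I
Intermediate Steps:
m(W, b) = b + 82*W
r(M) = 1/(M + (-172 + M)/(3*M)) (r(M) = 1/(M + (-172 + M)/(M + 2*M)) = 1/(M + (-172 + M)/((3*M))) = 1/(M + (-172 + M)*(1/(3*M))) = 1/(M + (-172 + M)/(3*M)))
(-29044 + r(-117)) + sqrt(-145 + m(-110, 122)) = (-29044 + 3*(-117)/(-172 - 117 + 3*(-117)**2)) + sqrt(-145 + (122 + 82*(-110))) = (-29044 + 3*(-117)/(-172 - 117 + 3*13689)) + sqrt(-145 + (122 - 9020)) = (-29044 + 3*(-117)/(-172 - 117 + 41067)) + sqrt(-145 - 8898) = (-29044 + 3*(-117)/40778) + sqrt(-9043) = (-29044 + 3*(-117)*(1/40778)) + I*sqrt(9043) = (-29044 - 351/40778) + I*sqrt(9043) = -1184356583/40778 + I*sqrt(9043)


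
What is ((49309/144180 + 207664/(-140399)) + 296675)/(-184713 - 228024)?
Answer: -6005488257937271/8354922752243340 ≈ -0.71880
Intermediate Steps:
((49309/144180 + 207664/(-140399)) + 296675)/(-184713 - 228024) = ((49309*(1/144180) + 207664*(-1/140399)) + 296675)/(-412737) = ((49309/144180 - 207664/140399) + 296675)*(-1/412737) = (-23018061229/20242727820 + 296675)*(-1/412737) = (6005488257937271/20242727820)*(-1/412737) = -6005488257937271/8354922752243340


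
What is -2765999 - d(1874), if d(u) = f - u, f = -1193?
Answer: -2762932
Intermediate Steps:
d(u) = -1193 - u
-2765999 - d(1874) = -2765999 - (-1193 - 1*1874) = -2765999 - (-1193 - 1874) = -2765999 - 1*(-3067) = -2765999 + 3067 = -2762932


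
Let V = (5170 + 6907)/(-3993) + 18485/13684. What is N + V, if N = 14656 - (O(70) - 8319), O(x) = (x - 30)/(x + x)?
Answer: 798796605185/34771044 ≈ 22973.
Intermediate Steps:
O(x) = (-30 + x)/(2*x) (O(x) = (-30 + x)/((2*x)) = (-30 + x)*(1/(2*x)) = (-30 + x)/(2*x))
N = 160823/7 (N = 14656 - ((1/2)*(-30 + 70)/70 - 8319) = 14656 - ((1/2)*(1/70)*40 - 8319) = 14656 - (2/7 - 8319) = 14656 - 1*(-58231/7) = 14656 + 58231/7 = 160823/7 ≈ 22975.)
V = -8313733/4967292 (V = 12077*(-1/3993) + 18485*(1/13684) = -12077/3993 + 18485/13684 = -8313733/4967292 ≈ -1.6737)
N + V = 160823/7 - 8313733/4967292 = 798796605185/34771044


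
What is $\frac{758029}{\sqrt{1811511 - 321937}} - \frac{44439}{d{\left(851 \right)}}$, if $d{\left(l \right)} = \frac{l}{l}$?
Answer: $-44439 + \frac{758029 \sqrt{1489574}}{1489574} \approx -43818.0$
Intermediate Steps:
$d{\left(l \right)} = 1$
$\frac{758029}{\sqrt{1811511 - 321937}} - \frac{44439}{d{\left(851 \right)}} = \frac{758029}{\sqrt{1811511 - 321937}} - \frac{44439}{1} = \frac{758029}{\sqrt{1489574}} - 44439 = 758029 \frac{\sqrt{1489574}}{1489574} - 44439 = \frac{758029 \sqrt{1489574}}{1489574} - 44439 = -44439 + \frac{758029 \sqrt{1489574}}{1489574}$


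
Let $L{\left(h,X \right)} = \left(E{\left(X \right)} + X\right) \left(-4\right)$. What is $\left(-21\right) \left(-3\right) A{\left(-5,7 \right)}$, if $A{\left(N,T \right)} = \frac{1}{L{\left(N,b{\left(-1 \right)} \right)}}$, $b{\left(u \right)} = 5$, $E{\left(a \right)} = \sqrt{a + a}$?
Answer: $- \frac{21}{4} + \frac{21 \sqrt{10}}{20} \approx -1.9296$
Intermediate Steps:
$E{\left(a \right)} = \sqrt{2} \sqrt{a}$ ($E{\left(a \right)} = \sqrt{2 a} = \sqrt{2} \sqrt{a}$)
$L{\left(h,X \right)} = - 4 X - 4 \sqrt{2} \sqrt{X}$ ($L{\left(h,X \right)} = \left(\sqrt{2} \sqrt{X} + X\right) \left(-4\right) = \left(X + \sqrt{2} \sqrt{X}\right) \left(-4\right) = - 4 X - 4 \sqrt{2} \sqrt{X}$)
$A{\left(N,T \right)} = \frac{1}{-20 - 4 \sqrt{10}}$ ($A{\left(N,T \right)} = \frac{1}{\left(-4\right) 5 - 4 \sqrt{2} \sqrt{5}} = \frac{1}{-20 - 4 \sqrt{10}}$)
$\left(-21\right) \left(-3\right) A{\left(-5,7 \right)} = \left(-21\right) \left(-3\right) \left(- \frac{1}{12} + \frac{\sqrt{10}}{60}\right) = 63 \left(- \frac{1}{12} + \frac{\sqrt{10}}{60}\right) = - \frac{21}{4} + \frac{21 \sqrt{10}}{20}$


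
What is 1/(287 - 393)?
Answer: -1/106 ≈ -0.0094340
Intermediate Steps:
1/(287 - 393) = 1/(-106) = -1/106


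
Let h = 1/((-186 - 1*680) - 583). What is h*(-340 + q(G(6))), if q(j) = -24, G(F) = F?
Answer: 52/207 ≈ 0.25121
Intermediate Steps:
h = -1/1449 (h = 1/((-186 - 680) - 583) = 1/(-866 - 583) = 1/(-1449) = -1/1449 ≈ -0.00069013)
h*(-340 + q(G(6))) = -(-340 - 24)/1449 = -1/1449*(-364) = 52/207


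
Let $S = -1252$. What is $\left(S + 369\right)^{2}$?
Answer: $779689$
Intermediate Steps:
$\left(S + 369\right)^{2} = \left(-1252 + 369\right)^{2} = \left(-883\right)^{2} = 779689$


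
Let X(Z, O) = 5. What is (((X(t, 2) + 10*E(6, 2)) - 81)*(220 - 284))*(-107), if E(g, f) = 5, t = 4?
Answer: -178048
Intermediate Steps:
(((X(t, 2) + 10*E(6, 2)) - 81)*(220 - 284))*(-107) = (((5 + 10*5) - 81)*(220 - 284))*(-107) = (((5 + 50) - 81)*(-64))*(-107) = ((55 - 81)*(-64))*(-107) = -26*(-64)*(-107) = 1664*(-107) = -178048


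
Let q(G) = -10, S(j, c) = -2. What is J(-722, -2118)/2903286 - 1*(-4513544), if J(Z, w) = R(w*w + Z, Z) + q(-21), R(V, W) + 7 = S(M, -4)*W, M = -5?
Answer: 13104109107011/2903286 ≈ 4.5135e+6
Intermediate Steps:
R(V, W) = -7 - 2*W
J(Z, w) = -17 - 2*Z (J(Z, w) = (-7 - 2*Z) - 10 = -17 - 2*Z)
J(-722, -2118)/2903286 - 1*(-4513544) = (-17 - 2*(-722))/2903286 - 1*(-4513544) = (-17 + 1444)*(1/2903286) + 4513544 = 1427*(1/2903286) + 4513544 = 1427/2903286 + 4513544 = 13104109107011/2903286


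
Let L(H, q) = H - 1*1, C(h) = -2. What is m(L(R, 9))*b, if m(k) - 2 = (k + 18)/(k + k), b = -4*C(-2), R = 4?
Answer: 44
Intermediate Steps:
L(H, q) = -1 + H (L(H, q) = H - 1 = -1 + H)
b = 8 (b = -4*(-2) = 8)
m(k) = 2 + (18 + k)/(2*k) (m(k) = 2 + (k + 18)/(k + k) = 2 + (18 + k)/((2*k)) = 2 + (18 + k)*(1/(2*k)) = 2 + (18 + k)/(2*k))
m(L(R, 9))*b = (5/2 + 9/(-1 + 4))*8 = (5/2 + 9/3)*8 = (5/2 + 9*(⅓))*8 = (5/2 + 3)*8 = (11/2)*8 = 44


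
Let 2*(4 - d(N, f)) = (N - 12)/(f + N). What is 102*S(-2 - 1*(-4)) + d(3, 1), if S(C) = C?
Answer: 1673/8 ≈ 209.13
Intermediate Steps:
d(N, f) = 4 - (-12 + N)/(2*(N + f)) (d(N, f) = 4 - (N - 12)/(2*(f + N)) = 4 - (-12 + N)/(2*(N + f)))
102*S(-2 - 1*(-4)) + d(3, 1) = 102*(-2 - 1*(-4)) + (6 + 4*1 + (7/2)*3)/(3 + 1) = 102*(-2 + 4) + (6 + 4 + 21/2)/4 = 102*2 + (¼)*(41/2) = 204 + 41/8 = 1673/8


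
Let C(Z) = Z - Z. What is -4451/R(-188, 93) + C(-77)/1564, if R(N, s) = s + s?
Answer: -4451/186 ≈ -23.930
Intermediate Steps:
C(Z) = 0
R(N, s) = 2*s
-4451/R(-188, 93) + C(-77)/1564 = -4451/(2*93) + 0/1564 = -4451/186 + 0*(1/1564) = -4451*1/186 + 0 = -4451/186 + 0 = -4451/186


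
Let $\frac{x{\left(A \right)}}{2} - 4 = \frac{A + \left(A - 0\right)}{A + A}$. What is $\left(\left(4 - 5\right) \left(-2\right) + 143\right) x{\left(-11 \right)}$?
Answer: $1450$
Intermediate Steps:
$x{\left(A \right)} = 10$ ($x{\left(A \right)} = 8 + 2 \frac{A + \left(A - 0\right)}{A + A} = 8 + 2 \frac{A + \left(A + 0\right)}{2 A} = 8 + 2 \left(A + A\right) \frac{1}{2 A} = 8 + 2 \cdot 2 A \frac{1}{2 A} = 8 + 2 \cdot 1 = 8 + 2 = 10$)
$\left(\left(4 - 5\right) \left(-2\right) + 143\right) x{\left(-11 \right)} = \left(\left(4 - 5\right) \left(-2\right) + 143\right) 10 = \left(\left(-1\right) \left(-2\right) + 143\right) 10 = \left(2 + 143\right) 10 = 145 \cdot 10 = 1450$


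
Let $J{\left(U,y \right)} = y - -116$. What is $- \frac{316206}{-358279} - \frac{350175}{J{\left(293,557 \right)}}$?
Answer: $- \frac{125247542187}{241121767} \approx -519.44$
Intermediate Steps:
$J{\left(U,y \right)} = 116 + y$ ($J{\left(U,y \right)} = y + 116 = 116 + y$)
$- \frac{316206}{-358279} - \frac{350175}{J{\left(293,557 \right)}} = - \frac{316206}{-358279} - \frac{350175}{116 + 557} = \left(-316206\right) \left(- \frac{1}{358279}\right) - \frac{350175}{673} = \frac{316206}{358279} - \frac{350175}{673} = - \frac{125247542187}{241121767}$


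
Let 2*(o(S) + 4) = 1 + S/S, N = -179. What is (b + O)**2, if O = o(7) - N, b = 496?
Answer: 451584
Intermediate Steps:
o(S) = -3 (o(S) = -4 + (1 + S/S)/2 = -4 + (1 + 1)/2 = -4 + (1/2)*2 = -4 + 1 = -3)
O = 176 (O = -3 - 1*(-179) = -3 + 179 = 176)
(b + O)**2 = (496 + 176)**2 = 672**2 = 451584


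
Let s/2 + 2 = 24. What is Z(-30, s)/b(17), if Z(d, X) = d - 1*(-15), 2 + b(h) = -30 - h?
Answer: 15/49 ≈ 0.30612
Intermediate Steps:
b(h) = -32 - h (b(h) = -2 + (-30 - h) = -32 - h)
s = 44 (s = -4 + 2*24 = -4 + 48 = 44)
Z(d, X) = 15 + d (Z(d, X) = d + 15 = 15 + d)
Z(-30, s)/b(17) = (15 - 30)/(-32 - 1*17) = -15/(-32 - 17) = -15/(-49) = -15*(-1/49) = 15/49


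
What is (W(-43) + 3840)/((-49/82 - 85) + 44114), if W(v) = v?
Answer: 311354/3610329 ≈ 0.086240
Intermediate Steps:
(W(-43) + 3840)/((-49/82 - 85) + 44114) = (-43 + 3840)/((-49/82 - 85) + 44114) = 3797/(((1/82)*(-49) - 85) + 44114) = 3797/((-49/82 - 85) + 44114) = 3797/(-7019/82 + 44114) = 3797/(3610329/82) = 3797*(82/3610329) = 311354/3610329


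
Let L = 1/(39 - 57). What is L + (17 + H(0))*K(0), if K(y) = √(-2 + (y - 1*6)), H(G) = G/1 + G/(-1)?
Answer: -1/18 + 34*I*√2 ≈ -0.055556 + 48.083*I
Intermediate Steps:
H(G) = 0 (H(G) = G*1 + G*(-1) = G - G = 0)
K(y) = √(-8 + y) (K(y) = √(-2 + (y - 6)) = √(-2 + (-6 + y)) = √(-8 + y))
L = -1/18 (L = 1/(-18) = -1/18 ≈ -0.055556)
L + (17 + H(0))*K(0) = -1/18 + (17 + 0)*√(-8 + 0) = -1/18 + 17*√(-8) = -1/18 + 17*(2*I*√2) = -1/18 + 34*I*√2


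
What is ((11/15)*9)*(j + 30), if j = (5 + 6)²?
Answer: 4983/5 ≈ 996.60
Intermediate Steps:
j = 121 (j = 11² = 121)
((11/15)*9)*(j + 30) = ((11/15)*9)*(121 + 30) = ((11*(1/15))*9)*151 = ((11/15)*9)*151 = (33/5)*151 = 4983/5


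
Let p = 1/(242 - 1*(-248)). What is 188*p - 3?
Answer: -641/245 ≈ -2.6163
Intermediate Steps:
p = 1/490 (p = 1/(242 + 248) = 1/490 ≈ 0.0020408)
188*p - 3 = 188*(1/490) - 3 = 94/245 - 3 = -641/245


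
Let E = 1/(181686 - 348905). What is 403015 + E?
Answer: 67391765284/167219 ≈ 4.0302e+5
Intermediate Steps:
E = -1/167219 (E = 1/(-167219) = -1/167219 ≈ -5.9802e-6)
403015 + E = 403015 - 1/167219 = 67391765284/167219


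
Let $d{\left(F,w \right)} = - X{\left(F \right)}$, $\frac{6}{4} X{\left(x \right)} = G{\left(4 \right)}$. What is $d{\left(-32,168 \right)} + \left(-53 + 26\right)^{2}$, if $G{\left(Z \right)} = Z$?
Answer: $\frac{2179}{3} \approx 726.33$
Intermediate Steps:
$X{\left(x \right)} = \frac{8}{3}$ ($X{\left(x \right)} = \frac{2}{3} \cdot 4 = \frac{8}{3}$)
$d{\left(F,w \right)} = - \frac{8}{3}$ ($d{\left(F,w \right)} = \left(-1\right) \frac{8}{3} = - \frac{8}{3}$)
$d{\left(-32,168 \right)} + \left(-53 + 26\right)^{2} = - \frac{8}{3} + \left(-53 + 26\right)^{2} = - \frac{8}{3} + \left(-27\right)^{2} = - \frac{8}{3} + 729 = \frac{2179}{3}$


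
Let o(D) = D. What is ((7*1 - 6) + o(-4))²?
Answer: 9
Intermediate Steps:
((7*1 - 6) + o(-4))² = ((7*1 - 6) - 4)² = ((7 - 6) - 4)² = (1 - 4)² = (-3)² = 9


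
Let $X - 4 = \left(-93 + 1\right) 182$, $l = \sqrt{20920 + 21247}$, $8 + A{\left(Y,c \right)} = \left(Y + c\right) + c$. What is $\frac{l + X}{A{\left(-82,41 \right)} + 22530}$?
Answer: $- \frac{8370}{11261} + \frac{\sqrt{42167}}{22522} \approx -0.73416$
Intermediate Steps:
$A{\left(Y,c \right)} = -8 + Y + 2 c$ ($A{\left(Y,c \right)} = -8 + \left(\left(Y + c\right) + c\right) = -8 + \left(Y + 2 c\right) = -8 + Y + 2 c$)
$l = \sqrt{42167} \approx 205.35$
$X = -16740$ ($X = 4 + \left(-93 + 1\right) 182 = 4 - 16744 = -16740$)
$\frac{l + X}{A{\left(-82,41 \right)} + 22530} = \frac{\sqrt{42167} - 16740}{\left(-8 - 82 + 2 \cdot 41\right) + 22530} = \frac{-16740 + \sqrt{42167}}{\left(-8 - 82 + 82\right) + 22530} = \frac{-16740 + \sqrt{42167}}{-8 + 22530} = \frac{-16740 + \sqrt{42167}}{22522} = \left(-16740 + \sqrt{42167}\right) \frac{1}{22522} = - \frac{8370}{11261} + \frac{\sqrt{42167}}{22522}$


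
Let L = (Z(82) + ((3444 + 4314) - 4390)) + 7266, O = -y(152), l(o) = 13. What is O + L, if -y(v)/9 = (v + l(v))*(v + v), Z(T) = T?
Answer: 462156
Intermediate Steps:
y(v) = -18*v*(13 + v) (y(v) = -9*(v + 13)*(v + v) = -9*(13 + v)*2*v = -18*v*(13 + v))
O = 451440 (O = -(-18)*152*(13 + 152) = -(-18)*152*165 = -1*(-451440) = 451440)
L = 10716 (L = (82 + ((3444 + 4314) - 4390)) + 7266 = (82 + (7758 - 4390)) + 7266 = (82 + 3368) + 7266 = 3450 + 7266 = 10716)
O + L = 451440 + 10716 = 462156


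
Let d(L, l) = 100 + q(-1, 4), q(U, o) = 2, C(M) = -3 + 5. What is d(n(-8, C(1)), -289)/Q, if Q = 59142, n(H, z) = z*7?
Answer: 17/9857 ≈ 0.0017247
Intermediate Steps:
C(M) = 2
n(H, z) = 7*z
d(L, l) = 102 (d(L, l) = 100 + 2 = 102)
d(n(-8, C(1)), -289)/Q = 102/59142 = 102*(1/59142) = 17/9857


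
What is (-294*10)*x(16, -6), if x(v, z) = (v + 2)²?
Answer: -952560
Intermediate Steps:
x(v, z) = (2 + v)²
(-294*10)*x(16, -6) = (-294*10)*(2 + 16)² = -2940*18² = -2940*324 = -952560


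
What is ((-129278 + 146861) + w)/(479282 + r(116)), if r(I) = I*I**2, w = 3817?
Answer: 10700/1020089 ≈ 0.010489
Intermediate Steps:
r(I) = I**3
((-129278 + 146861) + w)/(479282 + r(116)) = ((-129278 + 146861) + 3817)/(479282 + 116**3) = (17583 + 3817)/(479282 + 1560896) = 21400/2040178 = 21400*(1/2040178) = 10700/1020089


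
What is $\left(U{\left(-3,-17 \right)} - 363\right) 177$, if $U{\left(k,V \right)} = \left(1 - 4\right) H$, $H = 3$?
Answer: $-65844$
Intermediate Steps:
$U{\left(k,V \right)} = -9$ ($U{\left(k,V \right)} = \left(1 - 4\right) 3 = \left(-3\right) 3 = -9$)
$\left(U{\left(-3,-17 \right)} - 363\right) 177 = \left(-9 - 363\right) 177 = \left(-372\right) 177 = -65844$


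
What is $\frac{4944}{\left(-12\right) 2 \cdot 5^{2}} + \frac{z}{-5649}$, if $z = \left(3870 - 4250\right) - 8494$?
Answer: $- \frac{313948}{47075} \approx -6.6691$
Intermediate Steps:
$z = -8874$ ($z = -380 - 8494 = -8874$)
$\frac{4944}{\left(-12\right) 2 \cdot 5^{2}} + \frac{z}{-5649} = \frac{4944}{\left(-12\right) 2 \cdot 5^{2}} - \frac{8874}{-5649} = \frac{4944}{\left(-24\right) 25} - - \frac{2958}{1883} = \frac{4944}{-600} + \frac{2958}{1883} = 4944 \left(- \frac{1}{600}\right) + \frac{2958}{1883} = - \frac{206}{25} + \frac{2958}{1883} = - \frac{313948}{47075}$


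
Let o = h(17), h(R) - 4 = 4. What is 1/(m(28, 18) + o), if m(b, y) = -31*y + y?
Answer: -1/532 ≈ -0.0018797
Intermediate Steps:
m(b, y) = -30*y
h(R) = 8 (h(R) = 4 + 4 = 8)
o = 8
1/(m(28, 18) + o) = 1/(-30*18 + 8) = 1/(-540 + 8) = 1/(-532) = -1/532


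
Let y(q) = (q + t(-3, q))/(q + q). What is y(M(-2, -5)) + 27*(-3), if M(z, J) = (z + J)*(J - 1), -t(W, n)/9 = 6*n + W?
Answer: -3001/28 ≈ -107.18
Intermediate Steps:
t(W, n) = -54*n - 9*W (t(W, n) = -9*(6*n + W) = -9*(W + 6*n) = -54*n - 9*W)
M(z, J) = (-1 + J)*(J + z) (M(z, J) = (J + z)*(-1 + J) = (-1 + J)*(J + z))
y(q) = (27 - 53*q)/(2*q) (y(q) = (q + (-54*q - 9*(-3)))/(q + q) = (q + (-54*q + 27))/((2*q)) = (q + (27 - 54*q))*(1/(2*q)) = (27 - 53*q)*(1/(2*q)) = (27 - 53*q)/(2*q))
y(M(-2, -5)) + 27*(-3) = (27 - 53*((-5)² - 1*(-5) - 1*(-2) - 5*(-2)))/(2*((-5)² - 1*(-5) - 1*(-2) - 5*(-2))) + 27*(-3) = (27 - 53*(25 + 5 + 2 + 10))/(2*(25 + 5 + 2 + 10)) - 81 = (½)*(27 - 53*42)/42 - 81 = (½)*(1/42)*(27 - 2226) - 81 = (½)*(1/42)*(-2199) - 81 = -733/28 - 81 = -3001/28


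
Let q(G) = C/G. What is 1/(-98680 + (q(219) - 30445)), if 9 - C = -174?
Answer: -73/9426064 ≈ -7.7445e-6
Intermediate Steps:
C = 183 (C = 9 - 1*(-174) = 9 + 174 = 183)
q(G) = 183/G
1/(-98680 + (q(219) - 30445)) = 1/(-98680 + (183/219 - 30445)) = 1/(-98680 + (183*(1/219) - 30445)) = 1/(-98680 + (61/73 - 30445)) = 1/(-98680 - 2222424/73) = 1/(-9426064/73) = -73/9426064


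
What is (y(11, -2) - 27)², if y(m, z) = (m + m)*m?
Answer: 46225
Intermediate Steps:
y(m, z) = 2*m² (y(m, z) = (2*m)*m = 2*m²)
(y(11, -2) - 27)² = (2*11² - 27)² = (2*121 - 27)² = (242 - 27)² = 215² = 46225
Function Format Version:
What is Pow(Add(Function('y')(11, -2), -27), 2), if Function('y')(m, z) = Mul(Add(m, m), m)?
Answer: 46225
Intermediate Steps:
Function('y')(m, z) = Mul(2, Pow(m, 2)) (Function('y')(m, z) = Mul(Mul(2, m), m) = Mul(2, Pow(m, 2)))
Pow(Add(Function('y')(11, -2), -27), 2) = Pow(Add(Mul(2, Pow(11, 2)), -27), 2) = Pow(Add(Mul(2, 121), -27), 2) = Pow(Add(242, -27), 2) = Pow(215, 2) = 46225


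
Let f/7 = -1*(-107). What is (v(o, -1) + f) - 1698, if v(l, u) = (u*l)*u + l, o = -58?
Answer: -1065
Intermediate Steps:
f = 749 (f = 7*(-1*(-107)) = 7*107 = 749)
v(l, u) = l + l*u² (v(l, u) = (l*u)*u + l = l*u² + l = l + l*u²)
(v(o, -1) + f) - 1698 = (-58*(1 + (-1)²) + 749) - 1698 = (-58*(1 + 1) + 749) - 1698 = (-58*2 + 749) - 1698 = (-116 + 749) - 1698 = 633 - 1698 = -1065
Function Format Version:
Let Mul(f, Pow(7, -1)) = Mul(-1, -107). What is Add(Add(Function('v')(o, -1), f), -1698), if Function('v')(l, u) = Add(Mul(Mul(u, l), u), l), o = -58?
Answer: -1065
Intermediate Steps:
f = 749 (f = Mul(7, Mul(-1, -107)) = Mul(7, 107) = 749)
Function('v')(l, u) = Add(l, Mul(l, Pow(u, 2))) (Function('v')(l, u) = Add(Mul(Mul(l, u), u), l) = Add(Mul(l, Pow(u, 2)), l) = Add(l, Mul(l, Pow(u, 2))))
Add(Add(Function('v')(o, -1), f), -1698) = Add(Add(Mul(-58, Add(1, Pow(-1, 2))), 749), -1698) = Add(Add(Mul(-58, Add(1, 1)), 749), -1698) = Add(Add(Mul(-58, 2), 749), -1698) = Add(Add(-116, 749), -1698) = Add(633, -1698) = -1065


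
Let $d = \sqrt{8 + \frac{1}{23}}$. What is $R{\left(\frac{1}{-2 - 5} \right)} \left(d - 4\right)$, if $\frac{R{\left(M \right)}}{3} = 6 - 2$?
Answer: $-48 + \frac{12 \sqrt{4255}}{23} \approx -13.967$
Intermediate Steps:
$R{\left(M \right)} = 12$ ($R{\left(M \right)} = 3 \left(6 - 2\right) = 3 \cdot 4 = 12$)
$d = \frac{\sqrt{4255}}{23}$ ($d = \sqrt{8 + \frac{1}{23}} = \sqrt{\frac{185}{23}} = \frac{\sqrt{4255}}{23} \approx 2.8361$)
$R{\left(\frac{1}{-2 - 5} \right)} \left(d - 4\right) = 12 \left(\frac{\sqrt{4255}}{23} - 4\right) = 12 \left(-4 + \frac{\sqrt{4255}}{23}\right) = -48 + \frac{12 \sqrt{4255}}{23}$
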